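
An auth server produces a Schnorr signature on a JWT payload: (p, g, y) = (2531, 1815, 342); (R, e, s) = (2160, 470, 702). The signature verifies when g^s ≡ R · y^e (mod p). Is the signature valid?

g^s mod p:
Squares mod 2531: 1815^1≡1815, 1815^2≡1394, 1815^4≡1959, 1815^8≡685, 1815^16≡990, 1815^32≡603, 1815^64≡1676, 1815^128≡2097, 1815^256≡1062, 1815^512≡1549
702 = 512 + 128 + 32 + 16 + 8 + 4 + 2, so 1815^702 ≡ 1549·2097·603·990·685·1959·1394 ≡ 383 (mod 2531)
R · y^e mod p:
Squares mod 2531: 342^1≡342, 342^2≡538, 342^4≡910, 342^8≡463, 342^16≡1765, 342^32≡2095, 342^64≡271, 342^128≡42, 342^256≡1764
470 = 256 + 128 + 64 + 16 + 4 + 2, so 342^470 ≡ 1764·42·271·1765·910·538 ≡ 688 (mod 2531)
2160·688 = 1486080 ≡ 383 (mod 2531)
383 ≡ 383 (mod 2531); signature holds.

valid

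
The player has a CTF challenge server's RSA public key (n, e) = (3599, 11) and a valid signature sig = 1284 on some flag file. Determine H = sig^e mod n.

64

sig^2 ≡ 1284^2 = 1648656 ≡ 314
sig^4 ≡ 314^2 = 98596 ≡ 1423
sig^8 ≡ 1423^2 = 2024929 ≡ 2291
11 = 8 + 2 + 1, so sig^11 ≡ 2291·314·1284 ≡ 64 (mod 3599)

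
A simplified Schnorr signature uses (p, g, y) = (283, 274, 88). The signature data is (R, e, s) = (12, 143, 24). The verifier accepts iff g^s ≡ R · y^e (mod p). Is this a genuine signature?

forged

g^s mod p:
Squares mod 283: 274^1≡274, 274^2≡81, 274^4≡52, 274^8≡157, 274^16≡28
24 = 16 + 8, so 274^24 ≡ 28·157 ≡ 151 (mod 283)
R · y^e mod p:
Squares mod 283: 88^1≡88, 88^2≡103, 88^4≡138, 88^8≡83, 88^16≡97, 88^32≡70, 88^64≡89, 88^128≡280
143 = 128 + 8 + 4 + 2 + 1, so 88^143 ≡ 280·83·138·103·88 ≡ 180 (mod 283)
12·180 = 2160 ≡ 179 (mod 283)
151 ≠ 179; the check fails.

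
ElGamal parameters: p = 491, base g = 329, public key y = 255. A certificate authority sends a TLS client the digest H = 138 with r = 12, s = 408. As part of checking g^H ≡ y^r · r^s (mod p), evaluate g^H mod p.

20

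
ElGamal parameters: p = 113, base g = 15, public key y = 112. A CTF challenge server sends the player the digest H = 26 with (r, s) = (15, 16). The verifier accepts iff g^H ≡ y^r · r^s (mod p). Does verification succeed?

Left side g^H mod p:
15^2 = 225 ≡ 112
15^4 ≡ 112^2 = 12544 ≡ 1
15^8 ≡ 1^2 = 1
15^16 ≡ 1^2 = 1
26 = 16 + 8 + 2, so 15^26 ≡ 1·1·112 ≡ 112 (mod 113)
Right side y^r · r^s mod p:
112^2 = 12544 ≡ 1
112^4 ≡ 1^2 = 1
112^8 ≡ 1^2 = 1
15 = 8 + 4 + 2 + 1, so 112^15 ≡ 1·1·1·112 ≡ 112 (mod 113)
15^2 = 225 ≡ 112
15^4 ≡ 112^2 = 12544 ≡ 1
15^8 ≡ 1^2 = 1
15^16 ≡ 1^2 = 1
112·1 = 112 ≡ 112 (mod 113)
112 ≡ 112 (mod 113), so the signature is genuine.

passes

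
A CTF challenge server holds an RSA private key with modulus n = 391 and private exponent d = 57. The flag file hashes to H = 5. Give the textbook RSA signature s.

182

H^2 ≡ 5^2 = 25
H^4 ≡ 25^2 = 625 ≡ 234
H^8 ≡ 234^2 = 54756 ≡ 16
H^16 ≡ 16^2 = 256
H^32 ≡ 256^2 = 65536 ≡ 239
57 = 32 + 16 + 8 + 1, so H^57 ≡ 239·256·16·5 ≡ 182 (mod 391)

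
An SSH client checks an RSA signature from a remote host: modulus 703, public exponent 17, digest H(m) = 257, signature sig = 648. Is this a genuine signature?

genuine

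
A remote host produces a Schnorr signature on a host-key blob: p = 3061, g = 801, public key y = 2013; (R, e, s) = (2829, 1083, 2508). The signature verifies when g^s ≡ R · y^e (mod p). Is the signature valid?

invalid

g^s mod p:
801^2 = 641601 ≡ 1852
801^4 ≡ 1852^2 = 3429904 ≡ 1584
801^8 ≡ 1584^2 = 2509056 ≡ 2097
801^16 ≡ 2097^2 = 4397409 ≡ 1813
801^32 ≡ 1813^2 = 3286969 ≡ 2516
801^64 ≡ 2516^2 = 6330256 ≡ 108
801^128 ≡ 108^2 = 11664 ≡ 2481
801^256 ≡ 2481^2 = 6155361 ≡ 2751
801^512 ≡ 2751^2 = 7568001 ≡ 1209
801^1024 ≡ 1209^2 = 1461681 ≡ 1584
801^2048 ≡ 1584^2 = 2509056 ≡ 2097
2508 = 2048 + 256 + 128 + 64 + 8 + 4, so 801^2508 ≡ 2097·2751·2481·108·2097·1584 ≡ 1494 (mod 3061)
R · y^e mod p:
2013^2 = 4052169 ≡ 2466
2013^4 ≡ 2466^2 = 6081156 ≡ 2010
2013^8 ≡ 2010^2 = 4040100 ≡ 2641
2013^16 ≡ 2641^2 = 6974881 ≡ 1923
2013^32 ≡ 1923^2 = 3697929 ≡ 241
2013^64 ≡ 241^2 = 58081 ≡ 2983
2013^128 ≡ 2983^2 = 8898289 ≡ 3023
2013^256 ≡ 3023^2 = 9138529 ≡ 1444
2013^512 ≡ 1444^2 = 2085136 ≡ 595
2013^1024 ≡ 595^2 = 354025 ≡ 2010
1083 = 1024 + 32 + 16 + 8 + 2 + 1, so 2013^1083 ≡ 2010·241·1923·2641·2466·2013 ≡ 1478 (mod 3061)
2829·1478 = 4181262 ≡ 2997 (mod 3061)
1494 ≠ 2997; the check fails.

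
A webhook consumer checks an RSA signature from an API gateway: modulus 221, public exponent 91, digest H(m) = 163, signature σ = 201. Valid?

yes

Squares mod 221: σ^1≡201, σ^2≡179, σ^4≡217, σ^8≡16, σ^16≡35, σ^32≡120, σ^64≡35
91 = 64 + 16 + 8 + 2 + 1, so σ^91 ≡ 35·35·16·179·201 ≡ 163 (mod 221)
163 = H(m), so the signature checks out.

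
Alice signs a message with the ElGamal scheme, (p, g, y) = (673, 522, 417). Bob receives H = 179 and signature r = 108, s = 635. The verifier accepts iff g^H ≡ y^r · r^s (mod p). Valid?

yes

Left side g^H mod p:
522^2 = 272484 ≡ 592
522^4 ≡ 592^2 = 350464 ≡ 504
522^8 ≡ 504^2 = 254016 ≡ 295
522^16 ≡ 295^2 = 87025 ≡ 208
522^32 ≡ 208^2 = 43264 ≡ 192
522^64 ≡ 192^2 = 36864 ≡ 522
522^128 ≡ 522^2 = 272484 ≡ 592
179 = 128 + 32 + 16 + 2 + 1, so 522^179 ≡ 592·192·208·592·522 ≡ 192 (mod 673)
Right side y^r · r^s mod p:
417^2 = 173889 ≡ 255
417^4 ≡ 255^2 = 65025 ≡ 417
417^8 ≡ 417^2 = 173889 ≡ 255
417^16 ≡ 255^2 = 65025 ≡ 417
417^32 ≡ 417^2 = 173889 ≡ 255
417^64 ≡ 255^2 = 65025 ≡ 417
108 = 64 + 32 + 8 + 4, so 417^108 ≡ 417·255·255·417 ≡ 1 (mod 673)
108^2 = 11664 ≡ 223
108^4 ≡ 223^2 = 49729 ≡ 600
108^8 ≡ 600^2 = 360000 ≡ 618
108^16 ≡ 618^2 = 381924 ≡ 333
108^32 ≡ 333^2 = 110889 ≡ 517
108^64 ≡ 517^2 = 267289 ≡ 108
108^128 ≡ 108^2 = 11664 ≡ 223
108^256 ≡ 223^2 = 49729 ≡ 600
108^512 ≡ 600^2 = 360000 ≡ 618
635 = 512 + 64 + 32 + 16 + 8 + 2 + 1, so 108^635 ≡ 618·108·517·333·618·223·108 ≡ 192 (mod 673)
1·192 = 192 ≡ 192 (mod 673)
192 ≡ 192 (mod 673), so the signature is genuine.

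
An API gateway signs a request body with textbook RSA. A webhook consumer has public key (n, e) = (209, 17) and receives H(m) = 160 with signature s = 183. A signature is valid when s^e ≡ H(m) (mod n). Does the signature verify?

Squares mod 209: s^1≡183, s^2≡49, s^4≡102, s^8≡163, s^16≡26
17 = 16 + 1, so s^17 ≡ 26·183 ≡ 160 (mod 209)
160 = H(m), so the signature checks out.

verifies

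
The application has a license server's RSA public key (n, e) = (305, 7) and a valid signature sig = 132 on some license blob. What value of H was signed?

sig^2 ≡ 132^2 = 17424 ≡ 39
sig^4 ≡ 39^2 = 1521 ≡ 301
7 = 4 + 2 + 1, so sig^7 ≡ 301·39·132 ≡ 148 (mod 305)

148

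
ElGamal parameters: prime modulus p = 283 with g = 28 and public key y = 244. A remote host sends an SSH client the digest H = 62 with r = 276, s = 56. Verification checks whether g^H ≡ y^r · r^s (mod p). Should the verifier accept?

Left side g^H mod p:
28^2 = 784 ≡ 218
28^4 ≡ 218^2 = 47524 ≡ 263
28^8 ≡ 263^2 = 69169 ≡ 117
28^16 ≡ 117^2 = 13689 ≡ 105
28^32 ≡ 105^2 = 11025 ≡ 271
62 = 32 + 16 + 8 + 4 + 2, so 28^62 ≡ 271·105·117·263·218 ≡ 185 (mod 283)
Right side y^r · r^s mod p:
244^2 = 59536 ≡ 106
244^4 ≡ 106^2 = 11236 ≡ 199
244^8 ≡ 199^2 = 39601 ≡ 264
244^16 ≡ 264^2 = 69696 ≡ 78
244^32 ≡ 78^2 = 6084 ≡ 141
244^64 ≡ 141^2 = 19881 ≡ 71
244^128 ≡ 71^2 = 5041 ≡ 230
244^256 ≡ 230^2 = 52900 ≡ 262
276 = 256 + 16 + 4, so 244^276 ≡ 262·78·199 ≡ 54 (mod 283)
276^2 = 76176 ≡ 49
276^4 ≡ 49^2 = 2401 ≡ 137
276^8 ≡ 137^2 = 18769 ≡ 91
276^16 ≡ 91^2 = 8281 ≡ 74
276^32 ≡ 74^2 = 5476 ≡ 99
56 = 32 + 16 + 8, so 276^56 ≡ 99·74·91 ≡ 201 (mod 283)
54·201 = 10854 ≡ 100 (mod 283)
185 ≠ 100, so verification fails.

reject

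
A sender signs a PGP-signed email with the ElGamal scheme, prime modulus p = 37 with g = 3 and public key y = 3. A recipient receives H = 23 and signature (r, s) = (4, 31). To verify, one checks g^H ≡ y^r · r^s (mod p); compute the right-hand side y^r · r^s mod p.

3^2 = 9
3^4 ≡ 9^2 = 81 ≡ 7
4^2 = 16
4^4 ≡ 16^2 = 256 ≡ 34
4^8 ≡ 34^2 = 1156 ≡ 9
4^16 ≡ 9^2 = 81 ≡ 7
31 = 16 + 8 + 4 + 2 + 1, so 4^31 ≡ 7·9·34·16·4 ≡ 3 (mod 37)
y^r · r^s ≡ 7·3 = 21 ≡ 21 (mod 37)

21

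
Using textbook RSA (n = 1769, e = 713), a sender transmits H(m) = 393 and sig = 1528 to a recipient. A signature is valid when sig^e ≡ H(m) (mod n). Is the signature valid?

valid

sig^713 mod 1769 = 393
sig^713 mod 1769 = 393 matches H(m).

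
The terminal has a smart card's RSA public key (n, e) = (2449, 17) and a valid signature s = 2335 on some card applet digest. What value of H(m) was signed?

1495

s^17 mod 2449 = 1495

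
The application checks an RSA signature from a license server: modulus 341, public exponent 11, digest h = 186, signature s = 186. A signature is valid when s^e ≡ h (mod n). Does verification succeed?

passes

Squares mod 341: s^1≡186, s^2≡155, s^4≡155, s^8≡155
11 = 8 + 2 + 1, so s^11 ≡ 155·155·186 ≡ 186 (mod 341)
186 = h, so the signature checks out.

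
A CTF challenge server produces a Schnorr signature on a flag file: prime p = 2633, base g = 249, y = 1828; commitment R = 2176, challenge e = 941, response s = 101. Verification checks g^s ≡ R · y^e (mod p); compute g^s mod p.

1265

249^2 = 62001 ≡ 1442
249^4 ≡ 1442^2 = 2079364 ≡ 1927
249^8 ≡ 1927^2 = 3713329 ≡ 799
249^16 ≡ 799^2 = 638401 ≡ 1215
249^32 ≡ 1215^2 = 1476225 ≡ 1745
249^64 ≡ 1745^2 = 3045025 ≡ 1277
101 = 64 + 32 + 4 + 1, so 249^101 ≡ 1277·1745·1927·249 ≡ 1265 (mod 2633)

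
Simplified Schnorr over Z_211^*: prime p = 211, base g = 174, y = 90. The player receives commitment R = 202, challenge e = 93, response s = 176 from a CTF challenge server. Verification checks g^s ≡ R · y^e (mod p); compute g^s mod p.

78

174^2 = 30276 ≡ 103
174^4 ≡ 103^2 = 10609 ≡ 59
174^8 ≡ 59^2 = 3481 ≡ 105
174^16 ≡ 105^2 = 11025 ≡ 53
174^32 ≡ 53^2 = 2809 ≡ 66
174^64 ≡ 66^2 = 4356 ≡ 136
174^128 ≡ 136^2 = 18496 ≡ 139
176 = 128 + 32 + 16, so 174^176 ≡ 139·66·53 ≡ 78 (mod 211)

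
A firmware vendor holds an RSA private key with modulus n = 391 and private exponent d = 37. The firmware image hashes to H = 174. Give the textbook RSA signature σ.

H^2 ≡ 174^2 = 30276 ≡ 169
H^4 ≡ 169^2 = 28561 ≡ 18
H^8 ≡ 18^2 = 324
H^16 ≡ 324^2 = 104976 ≡ 188
H^32 ≡ 188^2 = 35344 ≡ 154
37 = 32 + 4 + 1, so H^37 ≡ 154·18·174 ≡ 225 (mod 391)

225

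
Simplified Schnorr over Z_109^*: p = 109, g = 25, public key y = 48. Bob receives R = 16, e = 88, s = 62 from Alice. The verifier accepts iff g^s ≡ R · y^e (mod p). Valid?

yes

g^s mod p:
25^62 mod 109 = 89
R · y^e mod p:
48^88 mod 109 = 26
16·26 = 416 ≡ 89 (mod 109)
89 ≡ 89 (mod 109); signature holds.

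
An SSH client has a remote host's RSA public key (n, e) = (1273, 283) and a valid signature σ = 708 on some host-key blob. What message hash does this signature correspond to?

1043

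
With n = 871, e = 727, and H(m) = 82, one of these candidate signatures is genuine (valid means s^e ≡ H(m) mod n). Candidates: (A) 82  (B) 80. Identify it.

Candidate A: Squares mod 871: 82^1≡82, 82^2≡627, 82^4≡308, 82^8≡796, 82^16≡399, 82^32≡679, 82^64≡282, 82^128≡263, 82^256≡360, 82^512≡692; 727 = 512 + 128 + 64 + 16 + 4 + 2 + 1, so 82^727 ≡ 692·263·282·399·308·627·82 ≡ 82 (mod 871)
  → matches H(m) = 82
Candidate B: Squares mod 871: 80^1≡80, 80^2≡303, 80^4≡354, 80^8≡763, 80^16≡341, 80^32≡438, 80^64≡224, 80^128≡529, 80^256≡250, 80^512≡659; 727 = 512 + 128 + 64 + 16 + 4 + 2 + 1, so 80^727 ≡ 659·529·224·341·354·303·80 ≡ 817 (mod 871)

A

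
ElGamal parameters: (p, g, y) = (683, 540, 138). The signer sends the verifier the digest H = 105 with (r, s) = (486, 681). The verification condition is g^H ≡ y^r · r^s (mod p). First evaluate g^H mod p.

175

540^2 = 291600 ≡ 642
540^4 ≡ 642^2 = 412164 ≡ 315
540^8 ≡ 315^2 = 99225 ≡ 190
540^16 ≡ 190^2 = 36100 ≡ 584
540^32 ≡ 584^2 = 341056 ≡ 239
540^64 ≡ 239^2 = 57121 ≡ 432
105 = 64 + 32 + 8 + 1, so 540^105 ≡ 432·239·190·540 ≡ 175 (mod 683)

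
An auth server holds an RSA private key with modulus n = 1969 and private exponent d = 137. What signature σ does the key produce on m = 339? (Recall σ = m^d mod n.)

1511

m^137 mod 1969 = 1511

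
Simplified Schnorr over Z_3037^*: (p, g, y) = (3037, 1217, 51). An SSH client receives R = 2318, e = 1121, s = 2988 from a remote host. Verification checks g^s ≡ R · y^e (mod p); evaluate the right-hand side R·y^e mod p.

854

51^2 = 2601
51^4 ≡ 2601^2 = 6765201 ≡ 1802
51^8 ≡ 1802^2 = 3247204 ≡ 651
51^16 ≡ 651^2 = 423801 ≡ 1658
51^32 ≡ 1658^2 = 2748964 ≡ 479
51^64 ≡ 479^2 = 229441 ≡ 1666
51^128 ≡ 1666^2 = 2775556 ≡ 2775
51^256 ≡ 2775^2 = 7700625 ≡ 1830
51^512 ≡ 1830^2 = 3348900 ≡ 2126
51^1024 ≡ 2126^2 = 4519876 ≡ 820
1121 = 1024 + 64 + 32 + 1, so 51^1121 ≡ 820·1666·479·51 ≡ 2398 (mod 3037)
R · y^e ≡ 2318·2398 = 5558564 ≡ 854 (mod 3037)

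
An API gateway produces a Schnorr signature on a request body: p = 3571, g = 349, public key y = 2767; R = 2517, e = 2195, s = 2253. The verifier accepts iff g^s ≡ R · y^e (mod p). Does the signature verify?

g^s mod p:
349^2253 mod 3571 = 3458
R · y^e mod p:
2767^2195 mod 3571 = 654
2517·654 = 1646118 ≡ 3458 (mod 3571)
3458 ≡ 3458 (mod 3571); signature holds.

verifies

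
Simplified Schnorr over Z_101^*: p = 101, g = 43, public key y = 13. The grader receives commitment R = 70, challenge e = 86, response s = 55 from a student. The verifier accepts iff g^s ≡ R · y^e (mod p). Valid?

g^s mod p:
43^2 = 1849 ≡ 31
43^4 ≡ 31^2 = 961 ≡ 52
43^8 ≡ 52^2 = 2704 ≡ 78
43^16 ≡ 78^2 = 6084 ≡ 24
43^32 ≡ 24^2 = 576 ≡ 71
55 = 32 + 16 + 4 + 2 + 1, so 43^55 ≡ 71·24·52·31·43 ≡ 14 (mod 101)
R · y^e mod p:
13^2 = 169 ≡ 68
13^4 ≡ 68^2 = 4624 ≡ 79
13^8 ≡ 79^2 = 6241 ≡ 80
13^16 ≡ 80^2 = 6400 ≡ 37
13^32 ≡ 37^2 = 1369 ≡ 56
13^64 ≡ 56^2 = 3136 ≡ 5
86 = 64 + 16 + 4 + 2, so 13^86 ≡ 5·37·79·68 ≡ 81 (mod 101)
70·81 = 5670 ≡ 14 (mod 101)
14 ≡ 14 (mod 101); signature holds.

yes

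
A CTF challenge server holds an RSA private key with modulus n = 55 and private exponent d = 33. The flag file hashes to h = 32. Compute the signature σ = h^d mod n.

32

h^33 mod 55 = 32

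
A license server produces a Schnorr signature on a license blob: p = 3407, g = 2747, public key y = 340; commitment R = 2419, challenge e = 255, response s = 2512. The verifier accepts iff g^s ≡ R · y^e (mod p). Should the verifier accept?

g^s mod p:
Squares mod 3407: 2747^1≡2747, 2747^2≡2911, 2747^4≡712, 2747^8≡2708, 2747^16≡1400, 2747^32≡975, 2747^64≡72, 2747^128≡1777, 2747^256≡2847, 2747^512≡156, 2747^1024≡487, 2747^2048≡2086
2512 = 2048 + 256 + 128 + 64 + 16, so 2747^2512 ≡ 2086·2847·1777·72·1400 ≡ 1870 (mod 3407)
R · y^e mod p:
Squares mod 3407: 340^1≡340, 340^2≡3169, 340^4≡2132, 340^8≡486, 340^16≡1113, 340^32≡2028, 340^64≡535, 340^128≡37
255 = 128 + 64 + 32 + 16 + 8 + 4 + 2 + 1, so 340^255 ≡ 37·535·2028·1113·486·2132·3169·340 ≡ 1938 (mod 3407)
2419·1938 = 4688022 ≡ 3397 (mod 3407)
1870 ≠ 3397; the check fails.

reject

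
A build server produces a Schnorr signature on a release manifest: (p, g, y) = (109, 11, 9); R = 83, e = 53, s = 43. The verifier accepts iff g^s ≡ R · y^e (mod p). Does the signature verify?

does not verify

g^s mod p:
11^2 = 121 ≡ 12
11^4 ≡ 12^2 = 144 ≡ 35
11^8 ≡ 35^2 = 1225 ≡ 26
11^16 ≡ 26^2 = 676 ≡ 22
11^32 ≡ 22^2 = 484 ≡ 48
43 = 32 + 8 + 2 + 1, so 11^43 ≡ 48·26·12·11 ≡ 37 (mod 109)
R · y^e mod p:
9^2 = 81
9^4 ≡ 81^2 = 6561 ≡ 21
9^8 ≡ 21^2 = 441 ≡ 5
9^16 ≡ 5^2 = 25
9^32 ≡ 25^2 = 625 ≡ 80
53 = 32 + 16 + 4 + 1, so 9^53 ≡ 80·25·21·9 ≡ 97 (mod 109)
83·97 = 8051 ≡ 94 (mod 109)
37 ≠ 94; the check fails.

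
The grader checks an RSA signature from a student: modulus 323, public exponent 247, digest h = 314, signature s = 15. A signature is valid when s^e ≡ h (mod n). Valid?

Squares mod 323: s^1≡15, s^2≡225, s^4≡237, s^8≡290, s^16≡120, s^32≡188, s^64≡137, s^128≡35
247 = 128 + 64 + 32 + 16 + 4 + 2 + 1, so s^247 ≡ 35·137·188·120·237·225·15 ≡ 314 (mod 323)
314 = h, so the signature checks out.

yes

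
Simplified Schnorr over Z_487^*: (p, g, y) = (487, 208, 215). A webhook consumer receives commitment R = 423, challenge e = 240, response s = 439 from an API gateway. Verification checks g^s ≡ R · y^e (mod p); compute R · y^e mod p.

215^2 = 46225 ≡ 447
215^4 ≡ 447^2 = 199809 ≡ 139
215^8 ≡ 139^2 = 19321 ≡ 328
215^16 ≡ 328^2 = 107584 ≡ 444
215^32 ≡ 444^2 = 197136 ≡ 388
215^64 ≡ 388^2 = 150544 ≡ 61
215^128 ≡ 61^2 = 3721 ≡ 312
240 = 128 + 64 + 32 + 16, so 215^240 ≡ 312·61·388·444 ≡ 443 (mod 487)
R · y^e ≡ 423·443 = 187389 ≡ 381 (mod 487)

381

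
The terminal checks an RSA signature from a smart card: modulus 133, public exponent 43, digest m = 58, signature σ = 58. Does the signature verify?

σ^43 mod 133 = 58
58 = m, so the signature checks out.

verifies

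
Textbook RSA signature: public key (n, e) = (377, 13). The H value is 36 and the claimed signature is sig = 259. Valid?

no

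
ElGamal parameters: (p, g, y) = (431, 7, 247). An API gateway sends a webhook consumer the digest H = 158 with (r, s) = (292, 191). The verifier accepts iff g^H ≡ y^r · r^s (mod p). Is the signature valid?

invalid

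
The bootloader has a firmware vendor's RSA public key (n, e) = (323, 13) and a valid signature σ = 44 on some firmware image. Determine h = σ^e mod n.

232

σ^13 mod 323 = 232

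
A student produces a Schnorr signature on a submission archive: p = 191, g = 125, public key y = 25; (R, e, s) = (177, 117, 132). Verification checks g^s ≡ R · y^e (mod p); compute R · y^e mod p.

136

Squares mod 191: 25^1≡25, 25^2≡52, 25^4≡30, 25^8≡136, 25^16≡160, 25^32≡6, 25^64≡36
117 = 64 + 32 + 16 + 4 + 1, so 25^117 ≡ 36·6·160·30·25 ≡ 154 (mod 191)
R · y^e ≡ 177·154 = 27258 ≡ 136 (mod 191)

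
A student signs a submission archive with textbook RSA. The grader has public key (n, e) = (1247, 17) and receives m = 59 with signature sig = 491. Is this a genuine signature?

sig^2 ≡ 491^2 = 241081 ≡ 410
sig^4 ≡ 410^2 = 168100 ≡ 1002
sig^8 ≡ 1002^2 = 1004004 ≡ 169
sig^16 ≡ 169^2 = 28561 ≡ 1127
17 = 16 + 1, so sig^17 ≡ 1127·491 ≡ 936 (mod 1247)
sig^17 mod 1247 = 936, but m = 59.

forged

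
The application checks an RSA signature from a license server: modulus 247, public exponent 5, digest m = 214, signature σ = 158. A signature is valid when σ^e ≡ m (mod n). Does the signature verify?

verifies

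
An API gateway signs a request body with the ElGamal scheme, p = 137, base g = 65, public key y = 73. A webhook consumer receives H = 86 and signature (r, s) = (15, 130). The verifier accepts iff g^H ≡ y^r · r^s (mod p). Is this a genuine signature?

forged

Left side g^H mod p:
65^2 = 4225 ≡ 115
65^4 ≡ 115^2 = 13225 ≡ 73
65^8 ≡ 73^2 = 5329 ≡ 123
65^16 ≡ 123^2 = 15129 ≡ 59
65^32 ≡ 59^2 = 3481 ≡ 56
65^64 ≡ 56^2 = 3136 ≡ 122
86 = 64 + 16 + 4 + 2, so 65^86 ≡ 122·59·73·115 ≡ 72 (mod 137)
Right side y^r · r^s mod p:
73^2 = 5329 ≡ 123
73^4 ≡ 123^2 = 15129 ≡ 59
73^8 ≡ 59^2 = 3481 ≡ 56
15 = 8 + 4 + 2 + 1, so 73^15 ≡ 56·59·123·73 ≡ 88 (mod 137)
15^2 = 225 ≡ 88
15^4 ≡ 88^2 = 7744 ≡ 72
15^8 ≡ 72^2 = 5184 ≡ 115
15^16 ≡ 115^2 = 13225 ≡ 73
15^32 ≡ 73^2 = 5329 ≡ 123
15^64 ≡ 123^2 = 15129 ≡ 59
15^128 ≡ 59^2 = 3481 ≡ 56
130 = 128 + 2, so 15^130 ≡ 56·88 ≡ 133 (mod 137)
88·133 = 11704 ≡ 59 (mod 137)
72 ≠ 59, so verification fails.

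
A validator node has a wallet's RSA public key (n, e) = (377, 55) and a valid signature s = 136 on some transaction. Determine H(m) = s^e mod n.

306

s^55 mod 377 = 306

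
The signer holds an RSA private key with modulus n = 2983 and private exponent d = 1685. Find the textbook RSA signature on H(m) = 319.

Squares mod 2983: (H(m))^1≡319, (H(m))^2≡339, (H(m))^4≡1567, (H(m))^8≡480, (H(m))^16≡709, (H(m))^32≡1537, (H(m))^64≡2816, (H(m))^128≡1042, (H(m))^256≡2935, (H(m))^512≡2304, (H(m))^1024≡1659
1685 = 1024 + 512 + 128 + 16 + 4 + 1, so (H(m))^1685 ≡ 1659·2304·1042·709·1567·319 ≡ 1979 (mod 2983)

1979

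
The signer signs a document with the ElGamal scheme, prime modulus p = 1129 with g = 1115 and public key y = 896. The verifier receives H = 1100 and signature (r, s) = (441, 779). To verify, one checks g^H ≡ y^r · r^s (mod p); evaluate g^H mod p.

849

Squares mod 1129: 1115^1≡1115, 1115^2≡196, 1115^4≡30, 1115^8≡900, 1115^16≡507, 1115^32≡766, 1115^64≡805, 1115^128≡1108, 1115^256≡441, 1115^512≡293, 1115^1024≡45
1100 = 1024 + 64 + 8 + 4, so 1115^1100 ≡ 45·805·900·30 ≡ 849 (mod 1129)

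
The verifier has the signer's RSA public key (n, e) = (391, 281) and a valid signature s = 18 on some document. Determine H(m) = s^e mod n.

s^2 ≡ 18^2 = 324
s^4 ≡ 324^2 = 104976 ≡ 188
s^8 ≡ 188^2 = 35344 ≡ 154
s^16 ≡ 154^2 = 23716 ≡ 256
s^32 ≡ 256^2 = 65536 ≡ 239
s^64 ≡ 239^2 = 57121 ≡ 35
s^128 ≡ 35^2 = 1225 ≡ 52
s^256 ≡ 52^2 = 2704 ≡ 358
281 = 256 + 16 + 8 + 1, so s^281 ≡ 358·256·154·18 ≡ 307 (mod 391)

307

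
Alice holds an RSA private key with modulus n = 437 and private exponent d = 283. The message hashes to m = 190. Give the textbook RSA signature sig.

133

Squares mod 437: m^1≡190, m^2≡266, m^4≡399, m^8≡133, m^16≡209, m^32≡418, m^64≡361, m^128≡95, m^256≡285
283 = 256 + 16 + 8 + 2 + 1, so m^283 ≡ 285·209·133·266·190 ≡ 133 (mod 437)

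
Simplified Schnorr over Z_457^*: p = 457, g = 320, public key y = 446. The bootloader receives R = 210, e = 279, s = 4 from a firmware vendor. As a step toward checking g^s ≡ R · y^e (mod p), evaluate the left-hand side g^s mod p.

110

Squares mod 457: 320^1≡320, 320^2≡32, 320^4≡110
320^4 ≡ 110 (mod 457)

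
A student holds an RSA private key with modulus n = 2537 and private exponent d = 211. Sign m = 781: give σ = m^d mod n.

m^2 ≡ 781^2 = 609961 ≡ 1081
m^4 ≡ 1081^2 = 1168561 ≡ 1541
m^8 ≡ 1541^2 = 2374681 ≡ 49
m^16 ≡ 49^2 = 2401
m^32 ≡ 2401^2 = 5764801 ≡ 737
m^64 ≡ 737^2 = 543169 ≡ 251
m^128 ≡ 251^2 = 63001 ≡ 2113
211 = 128 + 64 + 16 + 2 + 1, so m^211 ≡ 2113·251·2401·1081·781 ≡ 1426 (mod 2537)

1426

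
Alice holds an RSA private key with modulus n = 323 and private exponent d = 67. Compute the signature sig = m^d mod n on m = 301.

62

m^2 ≡ 301^2 = 90601 ≡ 161
m^4 ≡ 161^2 = 25921 ≡ 81
m^8 ≡ 81^2 = 6561 ≡ 101
m^16 ≡ 101^2 = 10201 ≡ 188
m^32 ≡ 188^2 = 35344 ≡ 137
m^64 ≡ 137^2 = 18769 ≡ 35
67 = 64 + 2 + 1, so m^67 ≡ 35·161·301 ≡ 62 (mod 323)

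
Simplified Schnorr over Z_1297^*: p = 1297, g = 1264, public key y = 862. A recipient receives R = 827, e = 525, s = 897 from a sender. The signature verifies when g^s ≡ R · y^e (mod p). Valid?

g^s mod p:
Squares mod 1297: 1264^1≡1264, 1264^2≡1089, 1264^4≡463, 1264^8≡364, 1264^16≡202, 1264^32≡597, 1264^64≡1031, 1264^128≡718, 1264^256≡615, 1264^512≡798
897 = 512 + 256 + 128 + 1, so 1264^897 ≡ 798·615·718·1264 ≡ 1000 (mod 1297)
R · y^e mod p:
Squares mod 1297: 862^1≡862, 862^2≡1160, 862^4≡611, 862^8≡1082, 862^16≡830, 862^32≡193, 862^64≡933, 862^128≡202, 862^256≡597, 862^512≡1031
525 = 512 + 8 + 4 + 1, so 862^525 ≡ 1031·1082·611·862 ≡ 527 (mod 1297)
827·527 = 435829 ≡ 37 (mod 1297)
1000 ≠ 37; the check fails.

no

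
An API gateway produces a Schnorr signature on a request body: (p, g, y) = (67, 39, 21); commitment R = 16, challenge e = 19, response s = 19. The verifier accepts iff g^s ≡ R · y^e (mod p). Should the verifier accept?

reject

g^s mod p:
39^19 mod 67 = 49
R · y^e mod p:
21^19 mod 67 = 60
16·60 = 960 ≡ 22 (mod 67)
49 ≠ 22; the check fails.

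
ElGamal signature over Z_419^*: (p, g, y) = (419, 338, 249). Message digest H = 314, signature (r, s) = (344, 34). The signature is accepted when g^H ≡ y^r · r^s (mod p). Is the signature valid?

valid

Left side g^H mod p:
338^2 = 114244 ≡ 276
338^4 ≡ 276^2 = 76176 ≡ 337
338^8 ≡ 337^2 = 113569 ≡ 20
338^16 ≡ 20^2 = 400
338^32 ≡ 400^2 = 160000 ≡ 361
338^64 ≡ 361^2 = 130321 ≡ 12
338^128 ≡ 12^2 = 144
338^256 ≡ 144^2 = 20736 ≡ 205
314 = 256 + 32 + 16 + 8 + 2, so 338^314 ≡ 205·361·400·20·276 ≡ 9 (mod 419)
Right side y^r · r^s mod p:
249^2 = 62001 ≡ 408
249^4 ≡ 408^2 = 166464 ≡ 121
249^8 ≡ 121^2 = 14641 ≡ 395
249^16 ≡ 395^2 = 156025 ≡ 157
249^32 ≡ 157^2 = 24649 ≡ 347
249^64 ≡ 347^2 = 120409 ≡ 156
249^128 ≡ 156^2 = 24336 ≡ 34
249^256 ≡ 34^2 = 1156 ≡ 318
344 = 256 + 64 + 16 + 8, so 249^344 ≡ 318·156·157·395 ≡ 79 (mod 419)
344^2 = 118336 ≡ 178
344^4 ≡ 178^2 = 31684 ≡ 259
344^8 ≡ 259^2 = 67081 ≡ 41
344^16 ≡ 41^2 = 1681 ≡ 5
344^32 ≡ 5^2 = 25
34 = 32 + 2, so 344^34 ≡ 25·178 ≡ 260 (mod 419)
79·260 = 20540 ≡ 9 (mod 419)
9 ≡ 9 (mod 419), so the signature is genuine.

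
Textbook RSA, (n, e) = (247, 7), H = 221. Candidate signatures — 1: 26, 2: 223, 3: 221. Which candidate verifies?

3

Candidate 1: Squares mod 247: 26^1≡26, 26^2≡182, 26^4≡26; 7 = 4 + 2 + 1, so 26^7 ≡ 26·182·26 ≡ 26 (mod 247)
Candidate 2: Squares mod 247: 223^1≡223, 223^2≡82, 223^4≡55; 7 = 4 + 2 + 1, so 223^7 ≡ 55·82·223 ≡ 193 (mod 247)
Candidate 3: Squares mod 247: 221^1≡221, 221^2≡182, 221^4≡26; 7 = 4 + 2 + 1, so 221^7 ≡ 26·182·221 ≡ 221 (mod 247)
  → matches H = 221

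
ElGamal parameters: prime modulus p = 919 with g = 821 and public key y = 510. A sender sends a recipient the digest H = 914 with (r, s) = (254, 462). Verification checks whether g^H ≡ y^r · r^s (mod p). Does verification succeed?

passes

Left side g^H mod p:
821^2 = 674041 ≡ 414
821^4 ≡ 414^2 = 171396 ≡ 462
821^8 ≡ 462^2 = 213444 ≡ 236
821^16 ≡ 236^2 = 55696 ≡ 556
821^32 ≡ 556^2 = 309136 ≡ 352
821^64 ≡ 352^2 = 123904 ≡ 758
821^128 ≡ 758^2 = 574564 ≡ 189
821^256 ≡ 189^2 = 35721 ≡ 799
821^512 ≡ 799^2 = 638401 ≡ 615
914 = 512 + 256 + 128 + 16 + 2, so 821^914 ≡ 615·799·189·556·414 ≡ 368 (mod 919)
Right side y^r · r^s mod p:
510^2 = 260100 ≡ 23
510^4 ≡ 23^2 = 529
510^8 ≡ 529^2 = 279841 ≡ 465
510^16 ≡ 465^2 = 216225 ≡ 260
510^32 ≡ 260^2 = 67600 ≡ 513
510^64 ≡ 513^2 = 263169 ≡ 335
510^128 ≡ 335^2 = 112225 ≡ 107
254 = 128 + 64 + 32 + 16 + 8 + 4 + 2, so 510^254 ≡ 107·335·513·260·465·529·23 ≡ 298 (mod 919)
254^2 = 64516 ≡ 186
254^4 ≡ 186^2 = 34596 ≡ 593
254^8 ≡ 593^2 = 351649 ≡ 591
254^16 ≡ 591^2 = 349281 ≡ 61
254^32 ≡ 61^2 = 3721 ≡ 45
254^64 ≡ 45^2 = 2025 ≡ 187
254^128 ≡ 187^2 = 34969 ≡ 47
254^256 ≡ 47^2 = 2209 ≡ 371
462 = 256 + 128 + 64 + 8 + 4 + 2, so 254^462 ≡ 371·47·187·591·593·186 ≡ 544 (mod 919)
298·544 = 162112 ≡ 368 (mod 919)
368 ≡ 368 (mod 919), so the signature is genuine.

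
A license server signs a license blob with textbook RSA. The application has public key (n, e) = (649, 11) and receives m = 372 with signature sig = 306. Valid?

yes

sig^2 ≡ 306^2 = 93636 ≡ 180
sig^4 ≡ 180^2 = 32400 ≡ 599
sig^8 ≡ 599^2 = 358801 ≡ 553
11 = 8 + 2 + 1, so sig^11 ≡ 553·180·306 ≡ 372 (mod 649)
Since 372 equals the digest 372, verification succeeds.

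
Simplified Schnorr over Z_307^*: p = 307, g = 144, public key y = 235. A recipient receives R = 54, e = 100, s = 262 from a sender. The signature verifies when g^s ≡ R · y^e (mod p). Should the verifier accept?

g^s mod p:
144^2 = 20736 ≡ 167
144^4 ≡ 167^2 = 27889 ≡ 259
144^8 ≡ 259^2 = 67081 ≡ 155
144^16 ≡ 155^2 = 24025 ≡ 79
144^32 ≡ 79^2 = 6241 ≡ 101
144^64 ≡ 101^2 = 10201 ≡ 70
144^128 ≡ 70^2 = 4900 ≡ 295
144^256 ≡ 295^2 = 87025 ≡ 144
262 = 256 + 4 + 2, so 144^262 ≡ 144·259·167 ≡ 16 (mod 307)
R · y^e mod p:
235^2 = 55225 ≡ 272
235^4 ≡ 272^2 = 73984 ≡ 304
235^8 ≡ 304^2 = 92416 ≡ 9
235^16 ≡ 9^2 = 81
235^32 ≡ 81^2 = 6561 ≡ 114
235^64 ≡ 114^2 = 12996 ≡ 102
100 = 64 + 32 + 4, so 235^100 ≡ 102·114·304 ≡ 114 (mod 307)
54·114 = 6156 ≡ 16 (mod 307)
16 ≡ 16 (mod 307); signature holds.

accept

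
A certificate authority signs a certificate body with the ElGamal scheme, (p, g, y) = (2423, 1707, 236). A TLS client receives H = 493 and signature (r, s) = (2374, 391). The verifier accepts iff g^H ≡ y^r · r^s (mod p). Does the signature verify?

Left side g^H mod p:
Squares mod 2423: 1707^1≡1707, 1707^2≡1403, 1707^4≡933, 1707^8≡632, 1707^16≡2052, 1707^32≡1953, 1707^64≡407, 1707^128≡885, 1707^256≡596
493 = 256 + 128 + 64 + 32 + 8 + 4 + 1, so 1707^493 ≡ 596·885·407·1953·632·933·1707 ≡ 2151 (mod 2423)
Right side y^r · r^s mod p:
Squares mod 2423: 236^1≡236, 236^2≡2390, 236^4≡1089, 236^8≡1074, 236^16≡128, 236^32≡1846, 236^64≡978, 236^128≡1822, 236^256≡174, 236^512≡1200, 236^1024≡738, 236^2048≡1892
2374 = 2048 + 256 + 64 + 4 + 2, so 236^2374 ≡ 1892·174·978·1089·2390 ≡ 1997 (mod 2423)
Squares mod 2423: 2374^1≡2374, 2374^2≡2401, 2374^4≡484, 2374^8≡1648, 2374^16≡2144, 2374^32≡305, 2374^64≡951, 2374^128≡622, 2374^256≡1627
391 = 256 + 128 + 4 + 2 + 1, so 2374^391 ≡ 1627·622·484·2401·2374 ≡ 2162 (mod 2423)
1997·2162 = 4317514 ≡ 2151 (mod 2423)
2151 ≡ 2151 (mod 2423), so the signature is genuine.

verifies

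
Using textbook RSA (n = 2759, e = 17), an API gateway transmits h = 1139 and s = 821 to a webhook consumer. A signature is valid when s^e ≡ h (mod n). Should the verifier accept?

accept

s^2 ≡ 821^2 = 674041 ≡ 845
s^4 ≡ 845^2 = 714025 ≡ 2203
s^8 ≡ 2203^2 = 4853209 ≡ 128
s^16 ≡ 128^2 = 16384 ≡ 2589
17 = 16 + 1, so s^17 ≡ 2589·821 ≡ 1139 (mod 2759)
1139 = h, so the signature checks out.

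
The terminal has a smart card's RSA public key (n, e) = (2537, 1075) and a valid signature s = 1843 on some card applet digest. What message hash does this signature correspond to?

s^1075 mod 2537 = 1456

1456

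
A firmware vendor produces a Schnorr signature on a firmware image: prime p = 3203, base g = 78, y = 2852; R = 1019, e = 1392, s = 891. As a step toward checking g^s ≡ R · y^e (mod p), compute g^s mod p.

1689

78^891 mod 3203 = 1689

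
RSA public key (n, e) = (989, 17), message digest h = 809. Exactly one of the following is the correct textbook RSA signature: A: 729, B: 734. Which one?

Candidate A: 729^2 = 531441 ≡ 348; 729^4 ≡ 348^2 = 121104 ≡ 446; 729^8 ≡ 446^2 = 198916 ≡ 127; 729^16 ≡ 127^2 = 16129 ≡ 305; 17 = 16 + 1, so 729^17 ≡ 305·729 ≡ 809 (mod 989)
  → matches h = 809
Candidate B: 734^2 = 538756 ≡ 740; 734^4 ≡ 740^2 = 547600 ≡ 683; 734^8 ≡ 683^2 = 466489 ≡ 670; 734^16 ≡ 670^2 = 448900 ≡ 883; 17 = 16 + 1, so 734^17 ≡ 883·734 ≡ 327 (mod 989)

A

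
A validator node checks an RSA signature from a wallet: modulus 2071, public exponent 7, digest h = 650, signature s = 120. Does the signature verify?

does not verify

Squares mod 2071: s^1≡120, s^2≡1974, s^4≡1125
7 = 4 + 2 + 1, so s^7 ≡ 1125·1974·120 ≡ 2004 (mod 2071)
The recovered value 2004 does not match the digest 650.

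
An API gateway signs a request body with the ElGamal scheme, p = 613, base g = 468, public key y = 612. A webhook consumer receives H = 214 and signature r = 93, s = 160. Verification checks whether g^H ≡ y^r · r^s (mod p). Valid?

yes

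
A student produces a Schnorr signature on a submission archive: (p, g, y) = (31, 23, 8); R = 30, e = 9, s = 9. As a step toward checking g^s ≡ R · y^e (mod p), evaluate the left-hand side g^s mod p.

23^2 = 529 ≡ 2
23^4 ≡ 2^2 = 4
23^8 ≡ 4^2 = 16
9 = 8 + 1, so 23^9 ≡ 16·23 ≡ 27 (mod 31)

27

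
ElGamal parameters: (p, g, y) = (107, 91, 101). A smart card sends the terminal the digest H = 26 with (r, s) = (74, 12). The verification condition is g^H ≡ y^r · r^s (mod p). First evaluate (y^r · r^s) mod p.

Squares mod 107: 101^1≡101, 101^2≡36, 101^4≡12, 101^8≡37, 101^16≡85, 101^32≡56, 101^64≡33
74 = 64 + 8 + 2, so 101^74 ≡ 33·37·36 ≡ 86 (mod 107)
Squares mod 107: 74^1≡74, 74^2≡19, 74^4≡40, 74^8≡102
12 = 8 + 4, so 74^12 ≡ 102·40 ≡ 14 (mod 107)
y^r · r^s ≡ 86·14 = 1204 ≡ 27 (mod 107)

27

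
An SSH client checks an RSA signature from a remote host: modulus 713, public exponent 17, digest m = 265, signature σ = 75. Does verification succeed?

passes

σ^2 ≡ 75^2 = 5625 ≡ 634
σ^4 ≡ 634^2 = 401956 ≡ 537
σ^8 ≡ 537^2 = 288369 ≡ 317
σ^16 ≡ 317^2 = 100489 ≡ 669
17 = 16 + 1, so σ^17 ≡ 669·75 ≡ 265 (mod 713)
σ^17 mod 713 = 265 matches m.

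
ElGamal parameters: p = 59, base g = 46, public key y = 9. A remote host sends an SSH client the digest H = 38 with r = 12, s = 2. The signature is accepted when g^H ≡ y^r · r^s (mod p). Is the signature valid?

Left side g^H mod p:
46^38 mod 59 = 29
Right side y^r · r^s mod p:
9^12 mod 59 = 17
12^2 mod 59 = 26
17·26 = 442 ≡ 29 (mod 59)
29 ≡ 29 (mod 59), so the signature is genuine.

valid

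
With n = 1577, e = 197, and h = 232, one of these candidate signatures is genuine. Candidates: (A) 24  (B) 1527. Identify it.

A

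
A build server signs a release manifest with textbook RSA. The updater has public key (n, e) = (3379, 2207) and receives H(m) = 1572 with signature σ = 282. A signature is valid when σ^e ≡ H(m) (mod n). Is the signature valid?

valid

σ^2 ≡ 282^2 = 79524 ≡ 1807
σ^4 ≡ 1807^2 = 3265249 ≡ 1135
σ^8 ≡ 1135^2 = 1288225 ≡ 826
σ^16 ≡ 826^2 = 682276 ≡ 3097
σ^32 ≡ 3097^2 = 9591409 ≡ 1807
σ^64 ≡ 1807^2 = 3265249 ≡ 1135
σ^128 ≡ 1135^2 = 1288225 ≡ 826
σ^256 ≡ 826^2 = 682276 ≡ 3097
σ^512 ≡ 3097^2 = 9591409 ≡ 1807
σ^1024 ≡ 1807^2 = 3265249 ≡ 1135
σ^2048 ≡ 1135^2 = 1288225 ≡ 826
2207 = 2048 + 128 + 16 + 8 + 4 + 2 + 1, so σ^2207 ≡ 826·826·3097·826·1135·1807·282 ≡ 1572 (mod 3379)
σ^2207 mod 3379 = 1572 matches H(m).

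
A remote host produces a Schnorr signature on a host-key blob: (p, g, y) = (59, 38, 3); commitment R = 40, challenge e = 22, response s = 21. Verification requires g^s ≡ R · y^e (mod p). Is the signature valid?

valid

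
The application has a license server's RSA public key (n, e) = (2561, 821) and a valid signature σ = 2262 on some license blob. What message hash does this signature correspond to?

σ^2 ≡ 2262^2 = 5116644 ≡ 2327
σ^4 ≡ 2327^2 = 5414929 ≡ 975
σ^8 ≡ 975^2 = 950625 ≡ 494
σ^16 ≡ 494^2 = 244036 ≡ 741
σ^32 ≡ 741^2 = 549081 ≡ 1027
σ^64 ≡ 1027^2 = 1054729 ≡ 2158
σ^128 ≡ 2158^2 = 4656964 ≡ 1066
σ^256 ≡ 1066^2 = 1136356 ≡ 1833
σ^512 ≡ 1833^2 = 3359889 ≡ 2418
821 = 512 + 256 + 32 + 16 + 4 + 1, so σ^821 ≡ 2418·1833·1027·741·975·2262 ≡ 91 (mod 2561)

91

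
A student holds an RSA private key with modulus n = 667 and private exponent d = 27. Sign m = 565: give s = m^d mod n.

27

m^27 mod 667 = 27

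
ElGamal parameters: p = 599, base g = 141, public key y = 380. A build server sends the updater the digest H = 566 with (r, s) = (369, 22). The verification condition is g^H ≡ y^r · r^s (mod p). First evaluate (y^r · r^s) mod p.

203

380^2 = 144400 ≡ 41
380^4 ≡ 41^2 = 1681 ≡ 483
380^8 ≡ 483^2 = 233289 ≡ 278
380^16 ≡ 278^2 = 77284 ≡ 13
380^32 ≡ 13^2 = 169
380^64 ≡ 169^2 = 28561 ≡ 408
380^128 ≡ 408^2 = 166464 ≡ 541
380^256 ≡ 541^2 = 292681 ≡ 369
369 = 256 + 64 + 32 + 16 + 1, so 380^369 ≡ 369·408·169·13·380 ≡ 312 (mod 599)
369^2 = 136161 ≡ 188
369^4 ≡ 188^2 = 35344 ≡ 3
369^8 ≡ 3^2 = 9
369^16 ≡ 9^2 = 81
22 = 16 + 4 + 2, so 369^22 ≡ 81·3·188 ≡ 160 (mod 599)
y^r · r^s ≡ 312·160 = 49920 ≡ 203 (mod 599)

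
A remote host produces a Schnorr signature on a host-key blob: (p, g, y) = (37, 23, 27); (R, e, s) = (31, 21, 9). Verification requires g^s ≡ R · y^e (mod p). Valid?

yes

g^s mod p:
23^2 = 529 ≡ 11
23^4 ≡ 11^2 = 121 ≡ 10
23^8 ≡ 10^2 = 100 ≡ 26
9 = 8 + 1, so 23^9 ≡ 26·23 ≡ 6 (mod 37)
R · y^e mod p:
27^2 = 729 ≡ 26
27^4 ≡ 26^2 = 676 ≡ 10
27^8 ≡ 10^2 = 100 ≡ 26
27^16 ≡ 26^2 = 676 ≡ 10
21 = 16 + 4 + 1, so 27^21 ≡ 10·10·27 ≡ 36 (mod 37)
31·36 = 1116 ≡ 6 (mod 37)
6 ≡ 6 (mod 37); signature holds.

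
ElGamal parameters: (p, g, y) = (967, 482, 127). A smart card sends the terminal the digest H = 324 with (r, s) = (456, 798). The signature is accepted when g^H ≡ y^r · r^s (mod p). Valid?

yes

Left side g^H mod p:
Squares mod 967: 482^1≡482, 482^2≡244, 482^4≡549, 482^8≡664, 482^16≡911, 482^32≡235, 482^64≡106, 482^128≡599, 482^256≡44
324 = 256 + 64 + 4, so 482^324 ≡ 44·106·549 ≡ 887 (mod 967)
Right side y^r · r^s mod p:
Squares mod 967: 127^1≡127, 127^2≡657, 127^4≡367, 127^8≡276, 127^16≡750, 127^32≡673, 127^64≡373, 127^128≡848, 127^256≡623
456 = 256 + 128 + 64 + 8, so 127^456 ≡ 623·848·373·276 ≡ 496 (mod 967)
Squares mod 967: 456^1≡456, 456^2≡31, 456^4≡961, 456^8≡36, 456^16≡329, 456^32≡904, 456^64≡101, 456^128≡531, 456^256≡564, 456^512≡920
798 = 512 + 256 + 16 + 8 + 4 + 2, so 456^798 ≡ 920·564·329·36·961·31 ≡ 187 (mod 967)
496·187 = 92752 ≡ 887 (mod 967)
887 ≡ 887 (mod 967), so the signature is genuine.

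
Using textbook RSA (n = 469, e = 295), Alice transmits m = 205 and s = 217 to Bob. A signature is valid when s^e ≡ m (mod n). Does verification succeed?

s^2 ≡ 217^2 = 47089 ≡ 189
s^4 ≡ 189^2 = 35721 ≡ 77
s^8 ≡ 77^2 = 5929 ≡ 301
s^16 ≡ 301^2 = 90601 ≡ 84
s^32 ≡ 84^2 = 7056 ≡ 21
s^64 ≡ 21^2 = 441
s^128 ≡ 441^2 = 194481 ≡ 315
s^256 ≡ 315^2 = 99225 ≡ 266
295 = 256 + 32 + 4 + 2 + 1, so s^295 ≡ 266·21·77·189·217 ≡ 441 (mod 469)
s^295 mod 469 = 441, but m = 205.

fails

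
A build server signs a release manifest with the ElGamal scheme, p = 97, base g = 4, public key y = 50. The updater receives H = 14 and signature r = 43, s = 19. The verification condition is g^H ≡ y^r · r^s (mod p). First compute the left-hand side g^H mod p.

81

4^2 = 16
4^4 ≡ 16^2 = 256 ≡ 62
4^8 ≡ 62^2 = 3844 ≡ 61
14 = 8 + 4 + 2, so 4^14 ≡ 61·62·16 ≡ 81 (mod 97)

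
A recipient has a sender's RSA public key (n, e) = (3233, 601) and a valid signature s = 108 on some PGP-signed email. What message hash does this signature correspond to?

Squares mod 3233: s^1≡108, s^2≡1965, s^4≡1023, s^8≡2270, s^16≡2731, s^32≡3063, s^64≡3036, s^128≡13, s^256≡169, s^512≡2697
601 = 512 + 64 + 16 + 8 + 1, so s^601 ≡ 2697·3036·2731·2270·108 ≡ 840 (mod 3233)

840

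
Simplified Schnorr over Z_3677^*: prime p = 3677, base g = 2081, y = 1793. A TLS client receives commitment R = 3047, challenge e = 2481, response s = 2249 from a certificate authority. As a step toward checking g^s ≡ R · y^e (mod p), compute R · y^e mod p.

3069

Squares mod 3677: 1793^1≡1793, 1793^2≡1151, 1793^4≡1081, 1793^8≡2952, 1793^16≡3491, 1793^32≡1503, 1793^64≡1331, 1793^128≡2924, 1793^256≡751, 1793^512≡1420, 1793^1024≡1404, 1793^2048≡344
2481 = 2048 + 256 + 128 + 32 + 16 + 1, so 1793^2481 ≡ 344·751·2924·1503·3491·1793 ≡ 678 (mod 3677)
R · y^e ≡ 3047·678 = 2065866 ≡ 3069 (mod 3677)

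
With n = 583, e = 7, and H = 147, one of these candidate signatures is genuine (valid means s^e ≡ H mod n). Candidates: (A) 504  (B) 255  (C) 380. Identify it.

A

Candidate A: Squares mod 583: 504^1≡504, 504^2≡411, 504^4≡434; 7 = 4 + 2 + 1, so 504^7 ≡ 434·411·504 ≡ 147 (mod 583)
  → matches H = 147
Candidate B: Squares mod 583: 255^1≡255, 255^2≡312, 255^4≡566; 7 = 4 + 2 + 1, so 255^7 ≡ 566·312·255 ≡ 40 (mod 583)
Candidate C: Squares mod 583: 380^1≡380, 380^2≡399, 380^4≡42; 7 = 4 + 2 + 1, so 380^7 ≡ 42·399·380 ≡ 514 (mod 583)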